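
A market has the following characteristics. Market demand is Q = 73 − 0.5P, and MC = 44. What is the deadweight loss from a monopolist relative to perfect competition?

Inverting demand: P = 146 − 2Q.
Perfect competition: P = MC = 44, so 146 − 2Q = 44 and Q = 51.
The monopolist equates marginal revenue to marginal cost: 146 − 4Q = 44, so Q = 25.5. From demand, P = 95.
DWL is the triangle between Q = 25.5 and Q = 51: ½·(51 − 25.5)·(95 − 44) = 650.25.

DWL = 650.25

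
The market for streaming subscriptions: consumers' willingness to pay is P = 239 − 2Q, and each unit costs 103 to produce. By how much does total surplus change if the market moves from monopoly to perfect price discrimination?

Total surplus rises by 1156

A monopolist chooses Q where MR = MC. MR = 239 − 4Q; setting this equal to 103 gives Q = 34 and P = 171.
CS = ½·(239 − 171)·34 = 1156; PS = (171 − 103)·34 = 2312; TS = 3468.
A perfectly discriminating monopolist sells every unit with P(Q) ≥ MC(Q), so output equals the competitive quantity Q = 68. Each buyer pays their reservation price, so CS = 0 and the firm captures all surplus.
TS = 4624 (equal to competitive TS).
Change in total surplus: 4624 − 3468 = 1156.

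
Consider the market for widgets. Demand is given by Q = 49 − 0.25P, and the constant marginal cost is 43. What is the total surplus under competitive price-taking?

TS = 2926.125

Inverting demand: P = 196 − 4Q.
Under competition P = MC = 43, so Q = (196 − 43)/4 = 38.25.
CS = ½·(196 − 43)·38.25 = 2926.125; PS = (43 − 43)·38.25 = 0; TS = 2926.125.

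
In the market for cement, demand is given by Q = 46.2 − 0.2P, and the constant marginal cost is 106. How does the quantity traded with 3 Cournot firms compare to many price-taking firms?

Cournot: Q = 18.75; Competition: Q = 25

Inverting demand: P = 231 − 5Q.
In a 3-firm Cournot equilibrium, symmetry and the first-order condition give q = (231 − 106)/(20) = 6.25. So Q = 18.75 and P = 137.25.
Perfect competition: P = MC = 106, so 231 − 5Q = 106 and Q = 25.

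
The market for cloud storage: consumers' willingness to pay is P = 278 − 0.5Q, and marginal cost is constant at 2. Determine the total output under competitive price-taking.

Q = 552

Competitive firms price at marginal cost: P = 2, giving Q = 552.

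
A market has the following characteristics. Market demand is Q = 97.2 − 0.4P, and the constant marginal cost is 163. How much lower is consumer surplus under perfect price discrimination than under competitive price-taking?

Consumer surplus falls by 1280

Inverting demand: P = 243 − 2.5Q.
Competitive firms price at marginal cost: P = 163, giving Q = 32.
CS = ½·(243 − 163)·32 = 1280.
With perfect price discrimination, output is the efficient level Q = 32 (where demand meets MC), but every buyer pays their willingness to pay: CS = 0 and PS = total surplus.
CS = 0.
Change in consumer surplus: 0 − 1280 = −1280.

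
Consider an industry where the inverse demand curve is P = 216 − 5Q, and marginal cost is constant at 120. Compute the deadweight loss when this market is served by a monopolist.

DWL = 230.4

Under competition P = MC = 120, so Q = (216 − 120)/5 = 19.2.
A monopolist chooses Q where MR = MC. MR = 216 − 10Q; setting this equal to 120 gives Q = 9.6 and P = 168.
DWL is the triangle between Q = 9.6 and Q = 19.2: ½·(19.2 − 9.6)·(168 − 120) = 230.4.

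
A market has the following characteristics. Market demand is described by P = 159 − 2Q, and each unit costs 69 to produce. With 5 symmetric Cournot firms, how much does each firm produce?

q_i = 7.5

Cournot with 5 identical firms: the symmetric best-response condition is 159 − 12q = 69. Each firm produces q = 7.5, total output Q = 37.5, price P = 84.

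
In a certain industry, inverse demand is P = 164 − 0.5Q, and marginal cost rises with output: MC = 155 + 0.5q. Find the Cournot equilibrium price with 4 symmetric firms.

Cournot with 4 identical firms: the symmetric best-response condition is 164 − 2.5q = 155 + 0.5q. Each firm produces q = 3, total output Q = 12, price P = 158.

P = 158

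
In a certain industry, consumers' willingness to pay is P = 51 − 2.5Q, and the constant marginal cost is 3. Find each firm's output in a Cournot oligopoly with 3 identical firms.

With 3 symmetric Cournot firms, each firm's FOC gives 51 − 10q = 3, so q = 4.8, Q = 3·4.8 = 14.4, and P = 15.

q_i = 4.8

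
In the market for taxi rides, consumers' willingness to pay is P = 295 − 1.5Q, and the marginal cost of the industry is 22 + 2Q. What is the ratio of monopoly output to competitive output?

Q_m/Q_c = 0.7

A monopolist chooses Q where MR = MC. MR = 295 − 3Q; setting this equal to 22 + 2Q gives Q = 54.6 and P = 213.1.
Under competition P = MC: 295 − 1.5Q = 22 + 2Q ⇒ Q = 78, P = 178.
Ratio Q_m/Q_c = 54.6/78 = 0.7.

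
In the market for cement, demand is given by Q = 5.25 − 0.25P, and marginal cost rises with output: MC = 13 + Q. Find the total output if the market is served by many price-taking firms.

Inverting demand: P = 21 − 4Q.
Competitive equilibrium sets price equal to marginal cost: 21 − 4Q = 13 + Q, so Q = 1.6 and P = 14.6.

Q = 1.6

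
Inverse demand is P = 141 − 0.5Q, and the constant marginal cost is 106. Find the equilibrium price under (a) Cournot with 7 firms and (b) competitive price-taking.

Cournot: P = 110.375; Competition: P = 106

In a 7-firm Cournot equilibrium, symmetry and the first-order condition give q = (141 − 106)/(4) = 8.75. So Q = 61.25 and P = 110.375.
Under competition P = MC = 106, so Q = (141 − 106)/0.5 = 70.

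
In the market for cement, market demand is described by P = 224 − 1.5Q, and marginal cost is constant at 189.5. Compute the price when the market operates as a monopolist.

P = 206.75

The monopolist equates marginal revenue to marginal cost: 224 − 3Q = 189.5, so Q = 11.5. From demand, P = 206.75.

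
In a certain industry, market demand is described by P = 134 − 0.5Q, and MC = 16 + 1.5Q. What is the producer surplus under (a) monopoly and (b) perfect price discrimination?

Monopoly: PS = 2784.8; Perfect PD: PS = 3481

The monopolist equates marginal revenue to marginal cost: 134 − Q = 16 + 1.5Q, so Q = 47.2. From demand, P = 110.4.
PS = P·Q − VC(Q) = 110.4·47.2 − (16·47.2 + ½·1.5·47.2²) = 2784.8.
With perfect price discrimination, output is the efficient level Q = 59 (where demand meets MC), but every buyer pays their willingness to pay: CS = 0 and PS = total surplus.
PS = ½·(134 − 16)·59 = 3481.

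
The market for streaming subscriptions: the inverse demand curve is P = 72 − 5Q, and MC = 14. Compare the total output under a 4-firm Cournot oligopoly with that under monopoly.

In a 4-firm Cournot equilibrium, symmetry and the first-order condition give q = (72 − 14)/(25) = 2.32. So Q = 9.28 and P = 25.6.
The monopolist equates marginal revenue to marginal cost: 72 − 10Q = 14, so Q = 5.8. From demand, P = 43.

Cournot: Q = 9.28; Monopoly: Q = 5.8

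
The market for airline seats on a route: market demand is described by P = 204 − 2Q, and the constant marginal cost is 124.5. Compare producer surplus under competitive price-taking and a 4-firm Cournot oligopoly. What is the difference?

PS rises by 505.62

Perfect competition: P = MC = 124.5, so 204 − 2Q = 124.5 and Q = 39.75.
PS = (124.5 − 124.5)·39.75 = 0.
Cournot with 4 identical firms: the symmetric best-response condition is 204 − 10q = 124.5. Each firm produces q = 7.95, total output Q = 31.8, price P = 140.4.
PS = (140.4 − 124.5)·31.8 = 505.62.
Change in producer surplus: 505.62 − 0 = 505.62.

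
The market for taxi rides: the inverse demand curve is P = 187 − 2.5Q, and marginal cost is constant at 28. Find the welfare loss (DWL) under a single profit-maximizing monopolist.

Competitive firms price at marginal cost: P = 28, giving Q = 63.6.
The monopolist equates marginal revenue to marginal cost: 187 − 5Q = 28, so Q = 31.8. From demand, P = 107.5.
DWL is the triangle between Q = 31.8 and Q = 63.6: ½·(63.6 − 31.8)·(107.5 − 28) = 1264.05.

DWL = 1264.05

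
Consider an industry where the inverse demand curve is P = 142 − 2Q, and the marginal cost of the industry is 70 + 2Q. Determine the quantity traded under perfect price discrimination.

With perfect price discrimination, output is the efficient level Q = 18 (where demand meets MC), but every buyer pays their willingness to pay: CS = 0 and PS = total surplus.

Q = 18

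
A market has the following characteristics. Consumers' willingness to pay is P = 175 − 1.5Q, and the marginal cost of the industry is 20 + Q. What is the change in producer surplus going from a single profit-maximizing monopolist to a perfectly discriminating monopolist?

Producer surplus rises by 1801.875

Monopoly sets MR = MC: 175 − 3Q = 20 + Q ⇒ Q = 38.75, P = 175 − 1.5·38.75 = 116.875.
PS = P·Q − VC(Q) = 116.875·38.75 − (20·38.75 + ½·1·38.75²) = 3003.125.
With perfect price discrimination, output is the efficient level Q = 62 (where demand meets MC), but every buyer pays their willingness to pay: CS = 0 and PS = total surplus.
PS = ½·(175 − 20)·62 = 4805.
Change in producer surplus: 4805 − 3003.125 = 1801.875.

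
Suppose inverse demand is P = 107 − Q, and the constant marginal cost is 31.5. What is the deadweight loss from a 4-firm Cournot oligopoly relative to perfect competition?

Perfect competition: P = MC = 31.5, so 107 − Q = 31.5 and Q = 75.5.
In a 4-firm Cournot equilibrium, symmetry and the first-order condition give q = (107 − 31.5)/(5) = 15.1. So Q = 60.4 and P = 46.6.
DWL is the triangle between Q = 60.4 and Q = 75.5: ½·(75.5 − 60.4)·(46.6 − 31.5) = 114.005.

DWL = 114.005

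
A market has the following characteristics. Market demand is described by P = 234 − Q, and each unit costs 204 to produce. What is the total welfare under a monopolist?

The monopolist equates marginal revenue to marginal cost: 234 − 2Q = 204, so Q = 15. From demand, P = 219.
CS = ½·(234 − 219)·15 = 112.5; PS = (219 − 204)·15 = 225; TS = 337.5.

TS = 337.5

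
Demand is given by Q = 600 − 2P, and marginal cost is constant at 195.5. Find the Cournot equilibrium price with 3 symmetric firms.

Inverting demand: P = 300 − 0.5Q.
With 3 symmetric Cournot firms, each firm's FOC gives 300 − 2q = 195.5, so q = 52.25, Q = 3·52.25 = 156.75, and P = 221.625.

P = 221.625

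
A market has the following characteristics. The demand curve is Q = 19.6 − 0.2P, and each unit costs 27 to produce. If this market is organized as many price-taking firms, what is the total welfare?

Inverting demand: P = 98 − 5Q.
Perfect competition: P = MC = 27, so 98 − 5Q = 27 and Q = 14.2.
CS = ½·(98 − 27)·14.2 = 504.1; PS = (27 − 27)·14.2 = 0; TS = 504.1.

TS = 504.1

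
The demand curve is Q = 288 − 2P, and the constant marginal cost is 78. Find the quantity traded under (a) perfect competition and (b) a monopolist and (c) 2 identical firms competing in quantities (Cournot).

Competition: Q = 132; Monopoly: Q = 66; Cournot: Q = 88

Inverting demand: P = 144 − 0.5Q.
Perfect competition: P = MC = 78, so 144 − 0.5Q = 78 and Q = 132.
Monopoly sets MR = MC: 144 − Q = 78 ⇒ Q = 66, P = 144 − 0.5·66 = 111.
Cournot with 2 identical firms: the symmetric best-response condition is 144 − 1.5q = 78. Each firm produces q = 44, total output Q = 88, price P = 100.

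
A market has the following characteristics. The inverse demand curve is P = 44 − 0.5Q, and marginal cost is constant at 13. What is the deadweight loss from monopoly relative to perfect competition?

Competitive firms price at marginal cost: P = 13, giving Q = 62.
Monopoly sets MR = MC: 44 − Q = 13 ⇒ Q = 31, P = 44 − 0.5·31 = 28.5.
DWL is the triangle between Q = 31 and Q = 62: ½·(62 − 31)·(28.5 − 13) = 240.25.

DWL = 240.25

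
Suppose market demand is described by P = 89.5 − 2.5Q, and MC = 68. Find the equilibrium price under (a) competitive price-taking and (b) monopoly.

Under competition P = MC = 68, so Q = (89.5 − 68)/2.5 = 8.6.
Monopoly sets MR = MC: 89.5 − 5Q = 68 ⇒ Q = 4.3, P = 89.5 − 2.5·4.3 = 78.75.

Competition: P = 68; Monopoly: P = 78.75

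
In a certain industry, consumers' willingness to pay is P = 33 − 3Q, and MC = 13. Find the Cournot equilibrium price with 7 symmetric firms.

Cournot with 7 identical firms: the symmetric best-response condition is 33 − 24q = 13. Each firm produces q = 5/6, total output Q = 35/6, price P = 15.5.

P = 15.5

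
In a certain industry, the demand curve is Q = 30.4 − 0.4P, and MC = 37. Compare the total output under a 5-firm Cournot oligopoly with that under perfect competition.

Inverting demand: P = 76 − 2.5Q.
Cournot with 5 identical firms: the symmetric best-response condition is 76 − 15q = 37. Each firm produces q = 2.6, total output Q = 13, price P = 43.5.
Under competition P = MC = 37, so Q = (76 − 37)/2.5 = 15.6.

Cournot: Q = 13; Competition: Q = 15.6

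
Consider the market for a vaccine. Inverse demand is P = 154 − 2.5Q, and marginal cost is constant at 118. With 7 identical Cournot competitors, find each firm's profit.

π_i = 8.1

Cournot with 7 identical firms: the symmetric best-response condition is 154 − 20q = 118. Each firm produces q = 1.8, total output Q = 12.6, price P = 122.5.
Each firm's profit = (122.5 − 118)·1.8 = 8.1.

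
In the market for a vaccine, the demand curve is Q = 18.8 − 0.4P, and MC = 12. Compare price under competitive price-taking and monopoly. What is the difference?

P rises by 17.5

Inverting demand: P = 47 − 2.5Q.
Perfect competition: P = MC = 12, so 47 − 2.5Q = 12 and Q = 14.
The monopolist equates marginal revenue to marginal cost: 47 − 5Q = 12, so Q = 7. From demand, P = 29.5.
Change in price: 29.5 − 12 = 17.5.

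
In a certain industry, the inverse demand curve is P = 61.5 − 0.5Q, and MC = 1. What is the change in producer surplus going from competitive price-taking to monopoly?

Producer surplus rises by 1830.125

Under competition P = MC = 1, so Q = (61.5 − 1)/0.5 = 121.
PS = (1 − 1)·121 = 0.
Monopoly sets MR = MC: 61.5 − Q = 1 ⇒ Q = 60.5, P = 61.5 − 0.5·60.5 = 31.25.
PS = (31.25 − 1)·60.5 = 1830.125.
Change in producer surplus: 1830.125 − 0 = 1830.125.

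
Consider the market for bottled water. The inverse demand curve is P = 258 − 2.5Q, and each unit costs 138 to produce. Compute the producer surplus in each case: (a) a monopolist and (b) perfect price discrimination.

Monopoly: PS = 1440; Perfect PD: PS = 2880

A monopolist chooses Q where MR = MC. MR = 258 − 5Q; setting this equal to 138 gives Q = 24 and P = 198.
PS = (198 − 138)·24 = 1440.
Under first-degree price discrimination the firm charges each unit its demand price and produces up to where P = MC, i.e. Q = 48. Consumer surplus is zero; producer surplus equals total surplus.
PS = ½·(258 − 138)·48 = 2880.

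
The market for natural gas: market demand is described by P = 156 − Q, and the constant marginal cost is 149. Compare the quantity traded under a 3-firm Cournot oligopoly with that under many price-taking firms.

Cournot: Q = 5.25; Competition: Q = 7

With 3 symmetric Cournot firms, each firm's FOC gives 156 − 4q = 149, so q = 1.75, Q = 3·1.75 = 5.25, and P = 150.75.
Under competition P = MC = 149, so Q = (156 − 149)/1 = 7.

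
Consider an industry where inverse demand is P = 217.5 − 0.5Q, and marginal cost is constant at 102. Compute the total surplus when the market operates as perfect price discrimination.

With perfect price discrimination, output is the efficient level Q = 231 (where demand meets MC), but every buyer pays their willingness to pay: CS = 0 and PS = total surplus.
TS = 13340.25 (equal to competitive TS).

TS = 13340.25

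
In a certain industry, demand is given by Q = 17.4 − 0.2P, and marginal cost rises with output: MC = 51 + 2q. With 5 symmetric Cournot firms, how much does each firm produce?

q_i = 1.125

Inverting demand: P = 87 − 5Q.
In a 5-firm Cournot equilibrium, symmetry and the first-order condition give q = (87 − 51)/(32) = 1.125. So Q = 5.625 and P = 58.875.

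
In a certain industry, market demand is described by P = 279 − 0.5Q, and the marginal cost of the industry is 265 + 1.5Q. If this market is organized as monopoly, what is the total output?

Q = 5.6

A monopolist chooses Q where MR = MC. MR = 279 − Q; setting this equal to 265 + 1.5Q gives Q = 5.6 and P = 276.2.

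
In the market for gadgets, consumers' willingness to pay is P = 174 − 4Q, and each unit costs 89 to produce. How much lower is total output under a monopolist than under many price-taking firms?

Competitive firms price at marginal cost: P = 89, giving Q = 21.25.
Monopoly sets MR = MC: 174 − 8Q = 89 ⇒ Q = 10.625, P = 174 − 4·10.625 = 131.5.
Change in total output: 10.625 − 21.25 = −10.625.

Total output falls by 10.625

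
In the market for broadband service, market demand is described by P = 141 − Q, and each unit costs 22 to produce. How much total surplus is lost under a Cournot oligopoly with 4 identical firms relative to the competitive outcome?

Competitive firms price at marginal cost: P = 22, giving Q = 119.
With 4 symmetric Cournot firms, each firm's FOC gives 141 − 5q = 22, so q = 23.8, Q = 4·23.8 = 95.2, and P = 45.8.
DWL is the triangle between Q = 95.2 and Q = 119: ½·(119 − 95.2)·(45.8 − 22) = 283.22.

DWL = 283.22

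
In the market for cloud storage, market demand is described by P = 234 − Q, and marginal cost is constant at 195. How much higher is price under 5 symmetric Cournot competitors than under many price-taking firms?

Competitive firms price at marginal cost: P = 195, giving Q = 39.
In a 5-firm Cournot equilibrium, symmetry and the first-order condition give q = (234 − 195)/(6) = 6.5. So Q = 32.5 and P = 201.5.
Change in price: 201.5 − 195 = 6.5.

P rises by 6.5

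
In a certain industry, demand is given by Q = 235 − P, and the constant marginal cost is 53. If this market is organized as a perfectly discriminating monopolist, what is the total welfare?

Inverting demand: P = 235 − Q.
A perfectly discriminating monopolist sells every unit with P(Q) ≥ MC(Q), so output equals the competitive quantity Q = 182. Each buyer pays their reservation price, so CS = 0 and the firm captures all surplus.
TS = 16562 (equal to competitive TS).

TS = 16562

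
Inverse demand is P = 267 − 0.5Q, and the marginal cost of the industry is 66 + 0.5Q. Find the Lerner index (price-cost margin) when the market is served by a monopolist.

The monopolist equates marginal revenue to marginal cost: 267 − Q = 66 + 0.5Q, so Q = 134. From demand, P = 200.
Lerner index = (P − MC)/P = (200 − 133)/200 = 0.335.

Lerner index = 0.335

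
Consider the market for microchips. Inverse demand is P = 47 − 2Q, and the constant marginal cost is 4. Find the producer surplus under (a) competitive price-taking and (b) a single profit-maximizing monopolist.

Perfect competition: P = MC = 4, so 47 − 2Q = 4 and Q = 21.5.
PS = (4 − 4)·21.5 = 0.
Monopoly sets MR = MC: 47 − 4Q = 4 ⇒ Q = 10.75, P = 47 − 2·10.75 = 25.5.
PS = (25.5 − 4)·10.75 = 231.125.

Competition: PS = 0; Monopoly: PS = 231.125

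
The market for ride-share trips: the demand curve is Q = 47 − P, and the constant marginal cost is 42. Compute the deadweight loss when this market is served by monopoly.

DWL = 3.125

Inverting demand: P = 47 − Q.
Perfect competition: P = MC = 42, so 47 − Q = 42 and Q = 5.
The monopolist equates marginal revenue to marginal cost: 47 − 2Q = 42, so Q = 2.5. From demand, P = 44.5.
DWL is the triangle between Q = 2.5 and Q = 5: ½·(5 − 2.5)·(44.5 − 42) = 3.125.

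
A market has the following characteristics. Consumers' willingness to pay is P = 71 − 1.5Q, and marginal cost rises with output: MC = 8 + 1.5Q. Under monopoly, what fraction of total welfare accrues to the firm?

PS/TS = 0.75

A monopolist chooses Q where MR = MC. MR = 71 − 3Q; setting this equal to 8 + 1.5Q gives Q = 14 and P = 50.
CS = ½·(71 − 50)·14 = 147.
PS = P·Q − VC(Q) = 50·14 − (8·14 + ½·1.5·14²) = 441.
Share captured = PS/TS = 441/588 = 0.75.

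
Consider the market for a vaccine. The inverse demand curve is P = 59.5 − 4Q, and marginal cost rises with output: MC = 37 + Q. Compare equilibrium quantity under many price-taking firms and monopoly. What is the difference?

Equilibrium quantity falls by 2

Under competition P = MC: 59.5 − 4Q = 37 + Q ⇒ Q = 4.5, P = 41.5.
The monopolist equates marginal revenue to marginal cost: 59.5 − 8Q = 37 + Q, so Q = 2.5. From demand, P = 49.5.
Change in equilibrium quantity: 2.5 − 4.5 = −2.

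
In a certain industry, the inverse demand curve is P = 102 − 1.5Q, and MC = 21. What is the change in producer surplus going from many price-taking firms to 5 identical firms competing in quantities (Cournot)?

PS rises by 607.5

Competitive firms price at marginal cost: P = 21, giving Q = 54.
PS = (21 − 21)·54 = 0.
With 5 symmetric Cournot firms, each firm's FOC gives 102 − 9q = 21, so q = 9, Q = 5·9 = 45, and P = 34.5.
PS = (34.5 − 21)·45 = 607.5.
Change in producer surplus: 607.5 − 0 = 607.5.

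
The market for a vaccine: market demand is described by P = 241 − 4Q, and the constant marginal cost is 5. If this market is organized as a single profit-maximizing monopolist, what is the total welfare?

The monopolist equates marginal revenue to marginal cost: 241 − 8Q = 5, so Q = 29.5. From demand, P = 123.
CS = ½·(241 − 123)·29.5 = 1740.5; PS = (123 − 5)·29.5 = 3481; TS = 5221.5.

TS = 5221.5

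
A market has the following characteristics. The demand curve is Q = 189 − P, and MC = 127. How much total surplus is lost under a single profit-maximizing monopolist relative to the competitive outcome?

DWL = 480.5

Inverting demand: P = 189 − Q.
Under competition P = MC = 127, so Q = (189 − 127)/1 = 62.
Monopoly sets MR = MC: 189 − 2Q = 127 ⇒ Q = 31, P = 189 − 31 = 158.
DWL is the triangle between Q = 31 and Q = 62: ½·(62 − 31)·(158 − 127) = 480.5.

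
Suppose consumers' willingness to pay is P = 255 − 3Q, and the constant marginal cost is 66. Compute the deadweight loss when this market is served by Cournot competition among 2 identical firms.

DWL = 661.5

Perfect competition: P = MC = 66, so 255 − 3Q = 66 and Q = 63.
In a 2-firm Cournot equilibrium, symmetry and the first-order condition give q = (255 − 66)/(9) = 21. So Q = 42 and P = 129.
DWL is the triangle between Q = 42 and Q = 63: ½·(63 − 42)·(129 − 66) = 661.5.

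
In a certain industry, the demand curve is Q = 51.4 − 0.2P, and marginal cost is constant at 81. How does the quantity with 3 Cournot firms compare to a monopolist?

Inverting demand: P = 257 − 5Q.
Cournot with 3 identical firms: the symmetric best-response condition is 257 − 20q = 81. Each firm produces q = 8.8, total output Q = 26.4, price P = 125.
A monopolist chooses Q where MR = MC. MR = 257 − 10Q; setting this equal to 81 gives Q = 17.6 and P = 169.

Cournot: Q = 26.4; Monopoly: Q = 17.6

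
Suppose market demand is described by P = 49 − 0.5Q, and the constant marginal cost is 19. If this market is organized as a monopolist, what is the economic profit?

A monopolist chooses Q where MR = MC. MR = 49 − Q; setting this equal to 19 gives Q = 30 and P = 34.
Profit = (34 − 19)·30 = 450.

Profit = 450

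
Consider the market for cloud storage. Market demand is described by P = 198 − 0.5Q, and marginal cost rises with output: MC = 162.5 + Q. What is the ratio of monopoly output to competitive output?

Q_m/Q_c = 0.75

The monopolist equates marginal revenue to marginal cost: 198 − Q = 162.5 + Q, so Q = 17.75. From demand, P = 189.125.
Under competition P = MC: 198 − 0.5Q = 162.5 + Q ⇒ Q = 71/3, P = 1117/6.
Ratio Q_m/Q_c = 17.75/(71/3) = 0.75.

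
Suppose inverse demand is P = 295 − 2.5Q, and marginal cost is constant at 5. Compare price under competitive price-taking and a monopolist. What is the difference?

Competitive firms price at marginal cost: P = 5, giving Q = 116.
The monopolist equates marginal revenue to marginal cost: 295 − 5Q = 5, so Q = 58. From demand, P = 150.
Change in price: 150 − 5 = 145.

Price rises by 145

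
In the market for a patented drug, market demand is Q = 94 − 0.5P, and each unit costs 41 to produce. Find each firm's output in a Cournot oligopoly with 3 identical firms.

q_i = 18.375

Inverting demand: P = 188 − 2Q.
Cournot with 3 identical firms: the symmetric best-response condition is 188 − 8q = 41. Each firm produces q = 18.375, total output Q = 55.125, price P = 77.75.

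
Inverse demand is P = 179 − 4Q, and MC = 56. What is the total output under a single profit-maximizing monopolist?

The monopolist equates marginal revenue to marginal cost: 179 − 8Q = 56, so Q = 15.375. From demand, P = 117.5.

Q = 15.375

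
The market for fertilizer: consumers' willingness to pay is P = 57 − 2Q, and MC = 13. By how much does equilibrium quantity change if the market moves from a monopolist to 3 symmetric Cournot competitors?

Equilibrium quantity rises by 5.5

A monopolist chooses Q where MR = MC. MR = 57 − 4Q; setting this equal to 13 gives Q = 11 and P = 35.
In a 3-firm Cournot equilibrium, symmetry and the first-order condition give q = (57 − 13)/(8) = 5.5. So Q = 16.5 and P = 24.
Change in equilibrium quantity: 16.5 − 11 = 5.5.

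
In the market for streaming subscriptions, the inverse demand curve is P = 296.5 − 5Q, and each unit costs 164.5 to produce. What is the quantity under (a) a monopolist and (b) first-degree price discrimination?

Monopoly: Q = 13.2; Perfect PD: Q = 26.4

The monopolist equates marginal revenue to marginal cost: 296.5 − 10Q = 164.5, so Q = 13.2. From demand, P = 230.5.
Under first-degree price discrimination the firm charges each unit its demand price and produces up to where P = MC, i.e. Q = 26.4. Consumer surplus is zero; producer surplus equals total surplus.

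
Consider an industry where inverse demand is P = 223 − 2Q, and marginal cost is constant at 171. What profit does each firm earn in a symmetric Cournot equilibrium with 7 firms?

In a 7-firm Cournot equilibrium, symmetry and the first-order condition give q = (223 − 171)/(16) = 3.25. So Q = 22.75 and P = 177.5.
Each firm's profit = (177.5 − 171)·3.25 = 21.125.

π_i = 21.125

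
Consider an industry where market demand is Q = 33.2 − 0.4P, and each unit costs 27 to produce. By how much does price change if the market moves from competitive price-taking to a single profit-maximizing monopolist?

P rises by 28

Inverting demand: P = 83 − 2.5Q.
Under competition P = MC = 27, so Q = (83 − 27)/2.5 = 22.4.
Monopoly sets MR = MC: 83 − 5Q = 27 ⇒ Q = 11.2, P = 83 − 2.5·11.2 = 55.
Change in price: 55 − 27 = 28.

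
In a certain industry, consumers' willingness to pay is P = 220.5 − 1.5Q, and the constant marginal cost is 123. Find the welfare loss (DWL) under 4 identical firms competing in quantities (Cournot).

Competitive firms price at marginal cost: P = 123, giving Q = 65.
In a 4-firm Cournot equilibrium, symmetry and the first-order condition give q = (220.5 − 123)/(7.5) = 13. So Q = 52 and P = 142.5.
DWL is the triangle between Q = 52 and Q = 65: ½·(65 − 52)·(142.5 − 123) = 126.75.

DWL = 126.75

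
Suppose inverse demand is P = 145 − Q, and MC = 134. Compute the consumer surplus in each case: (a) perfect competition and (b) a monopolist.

Competition: CS = 60.5; Monopoly: CS = 15.125

Perfect competition: P = MC = 134, so 145 − Q = 134 and Q = 11.
CS = ½·(145 − 134)·11 = 60.5.
The monopolist equates marginal revenue to marginal cost: 145 − 2Q = 134, so Q = 5.5. From demand, P = 139.5.
CS = ½·(145 − 139.5)·5.5 = 15.125.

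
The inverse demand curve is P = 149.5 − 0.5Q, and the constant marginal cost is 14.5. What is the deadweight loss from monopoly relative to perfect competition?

Competitive firms price at marginal cost: P = 14.5, giving Q = 270.
Monopoly sets MR = MC: 149.5 − Q = 14.5 ⇒ Q = 135, P = 149.5 − 0.5·135 = 82.
DWL is the triangle between Q = 135 and Q = 270: ½·(270 − 135)·(82 − 14.5) = 4556.25.

DWL = 4556.25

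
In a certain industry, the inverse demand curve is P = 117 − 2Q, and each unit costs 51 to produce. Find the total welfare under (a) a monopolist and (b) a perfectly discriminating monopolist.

Monopoly: TS = 816.75; Perfect PD: TS = 1089

A monopolist chooses Q where MR = MC. MR = 117 − 4Q; setting this equal to 51 gives Q = 16.5 and P = 84.
CS = ½·(117 − 84)·16.5 = 272.25; PS = (84 − 51)·16.5 = 544.5; TS = 816.75.
Under first-degree price discrimination the firm charges each unit its demand price and produces up to where P = MC, i.e. Q = 33. Consumer surplus is zero; producer surplus equals total surplus.
TS = 1089 (equal to competitive TS).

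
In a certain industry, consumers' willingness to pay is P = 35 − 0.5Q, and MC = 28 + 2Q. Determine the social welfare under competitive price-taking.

TS = 9.8

Competitive equilibrium sets price equal to marginal cost: 35 − 0.5Q = 28 + 2Q, so Q = 2.8 and P = 33.6.
CS = ½·(35 − 33.6)·2.8 = 1.96; PS = (33.6·2.8 − 28·2.8 − ½·2·2.8²) = 7.84; TS = 9.8.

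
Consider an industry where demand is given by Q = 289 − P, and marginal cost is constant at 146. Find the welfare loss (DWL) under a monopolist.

Inverting demand: P = 289 − Q.
Competitive firms price at marginal cost: P = 146, giving Q = 143.
The monopolist equates marginal revenue to marginal cost: 289 − 2Q = 146, so Q = 71.5. From demand, P = 217.5.
DWL is the triangle between Q = 71.5 and Q = 143: ½·(143 − 71.5)·(217.5 − 146) = 2556.125.

DWL = 2556.125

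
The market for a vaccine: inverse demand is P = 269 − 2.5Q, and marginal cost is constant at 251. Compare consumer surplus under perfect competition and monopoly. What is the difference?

Competitive firms price at marginal cost: P = 251, giving Q = 7.2.
CS = ½·(269 − 251)·7.2 = 64.8.
A monopolist chooses Q where MR = MC. MR = 269 − 5Q; setting this equal to 251 gives Q = 3.6 and P = 260.
CS = ½·(269 − 260)·3.6 = 16.2.
Change in consumer surplus: 16.2 − 64.8 = −48.6.

CS falls by 48.6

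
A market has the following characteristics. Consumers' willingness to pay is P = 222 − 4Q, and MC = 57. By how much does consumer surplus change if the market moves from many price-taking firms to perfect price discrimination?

Perfect competition: P = MC = 57, so 222 − 4Q = 57 and Q = 41.25.
CS = ½·(222 − 57)·41.25 = 3403.125.
A perfectly discriminating monopolist sells every unit with P(Q) ≥ MC(Q), so output equals the competitive quantity Q = 41.25. Each buyer pays their reservation price, so CS = 0 and the firm captures all surplus.
CS = 0.
Change in consumer surplus: 0 − 3403.125 = −3403.125.

CS falls by 3403.125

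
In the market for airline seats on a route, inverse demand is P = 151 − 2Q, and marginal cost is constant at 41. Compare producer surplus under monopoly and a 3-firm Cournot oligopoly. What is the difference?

A monopolist chooses Q where MR = MC. MR = 151 − 4Q; setting this equal to 41 gives Q = 27.5 and P = 96.
PS = (96 − 41)·27.5 = 1512.5.
Cournot with 3 identical firms: the symmetric best-response condition is 151 − 8q = 41. Each firm produces q = 13.75, total output Q = 41.25, price P = 68.5.
PS = (68.5 − 41)·41.25 = 1134.375.
Change in producer surplus: 1134.375 − 1512.5 = −378.125.

PS falls by 378.125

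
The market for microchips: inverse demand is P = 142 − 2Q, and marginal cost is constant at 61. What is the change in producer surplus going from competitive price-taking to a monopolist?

Under competition P = MC = 61, so Q = (142 − 61)/2 = 40.5.
PS = (61 − 61)·40.5 = 0.
A monopolist chooses Q where MR = MC. MR = 142 − 4Q; setting this equal to 61 gives Q = 20.25 and P = 101.5.
PS = (101.5 − 61)·20.25 = 820.125.
Change in producer surplus: 820.125 − 0 = 820.125.

Producer surplus rises by 820.125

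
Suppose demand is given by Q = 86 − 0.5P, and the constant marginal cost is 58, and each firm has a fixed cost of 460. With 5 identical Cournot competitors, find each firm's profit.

Inverting demand: P = 172 − 2Q.
Cournot with 5 identical firms: the symmetric best-response condition is 172 − 12q = 58. Each firm produces q = 9.5, total output Q = 47.5, price P = 77.
Each firm's profit = (77 − 58)·9.5 − 460 = −279.5.

π_i = −279.5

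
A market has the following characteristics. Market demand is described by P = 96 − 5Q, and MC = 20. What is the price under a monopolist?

A monopolist chooses Q where MR = MC. MR = 96 − 10Q; setting this equal to 20 gives Q = 7.6 and P = 58.

P = 58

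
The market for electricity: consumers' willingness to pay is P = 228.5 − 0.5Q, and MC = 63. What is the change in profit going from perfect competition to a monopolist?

Perfect competition: P = MC = 63, so 228.5 − 0.5Q = 63 and Q = 331.
Profit = (63 − 63)·331 = 0.
The monopolist equates marginal revenue to marginal cost: 228.5 − Q = 63, so Q = 165.5. From demand, P = 145.75.
Profit = (145.75 − 63)·165.5 = 13695.125.
Change in profit: 13695.125 − 0 = 13695.125.

π rises by 13695.125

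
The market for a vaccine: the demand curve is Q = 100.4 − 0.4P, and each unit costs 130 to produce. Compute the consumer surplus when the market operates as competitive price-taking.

Inverting demand: P = 251 − 2.5Q.
Under competition P = MC = 130, so Q = (251 − 130)/2.5 = 48.4.
CS = ½·(251 − 130)·48.4 = 2928.2.

CS = 2928.2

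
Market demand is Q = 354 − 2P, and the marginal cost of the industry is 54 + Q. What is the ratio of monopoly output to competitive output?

Q_m/Q_c = 0.75

Inverting demand: P = 177 − 0.5Q.
A monopolist chooses Q where MR = MC. MR = 177 − Q; setting this equal to 54 + Q gives Q = 61.5 and P = 146.25.
Under competition P = MC: 177 − 0.5Q = 54 + Q ⇒ Q = 82, P = 136.
Ratio Q_m/Q_c = 61.5/82 = 0.75.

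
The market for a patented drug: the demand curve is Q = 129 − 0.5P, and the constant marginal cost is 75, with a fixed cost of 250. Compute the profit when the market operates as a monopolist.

Inverting demand: P = 258 − 2Q.
Monopoly sets MR = MC: 258 − 4Q = 75 ⇒ Q = 45.75, P = 258 − 2·45.75 = 166.5.
Profit = (166.5 − 75)·45.75 − 250 = 3936.125.

Profit = 3936.125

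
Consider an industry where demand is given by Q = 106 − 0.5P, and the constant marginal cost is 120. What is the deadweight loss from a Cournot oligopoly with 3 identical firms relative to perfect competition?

Inverting demand: P = 212 − 2Q.
Perfect competition: P = MC = 120, so 212 − 2Q = 120 and Q = 46.
Cournot with 3 identical firms: the symmetric best-response condition is 212 − 8q = 120. Each firm produces q = 11.5, total output Q = 34.5, price P = 143.
DWL is the triangle between Q = 34.5 and Q = 46: ½·(46 − 34.5)·(143 − 120) = 132.25.

DWL = 132.25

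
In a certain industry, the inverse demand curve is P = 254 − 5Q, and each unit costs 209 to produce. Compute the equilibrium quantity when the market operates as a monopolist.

Q = 4.5

A monopolist chooses Q where MR = MC. MR = 254 − 10Q; setting this equal to 209 gives Q = 4.5 and P = 231.5.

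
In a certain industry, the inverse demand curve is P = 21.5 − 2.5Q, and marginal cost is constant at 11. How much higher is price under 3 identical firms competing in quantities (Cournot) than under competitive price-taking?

P rises by 2.625

Under competition P = MC = 11, so Q = (21.5 − 11)/2.5 = 4.2.
With 3 symmetric Cournot firms, each firm's FOC gives 21.5 − 10q = 11, so q = 1.05, Q = 3·1.05 = 3.15, and P = 13.625.
Change in price: 13.625 − 11 = 2.625.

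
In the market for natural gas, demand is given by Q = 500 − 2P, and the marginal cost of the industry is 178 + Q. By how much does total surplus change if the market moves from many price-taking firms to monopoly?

TS falls by 108

Inverting demand: P = 250 − 0.5Q.
Under competition P = MC: 250 − 0.5Q = 178 + Q ⇒ Q = 48, P = 226.
CS = ½·(250 − 226)·48 = 576; PS = (226·48 − 178·48 − ½·1·48²) = 1152; TS = 1728.
Monopoly sets MR = MC: 250 − Q = 178 + Q ⇒ Q = 36, P = 250 − 0.5·36 = 232.
CS = ½·(250 − 232)·36 = 324; PS = (232·36 − 178·36 − ½·1·36²) = 1296; TS = 1620.
Change in total surplus: 1620 − 1728 = −108.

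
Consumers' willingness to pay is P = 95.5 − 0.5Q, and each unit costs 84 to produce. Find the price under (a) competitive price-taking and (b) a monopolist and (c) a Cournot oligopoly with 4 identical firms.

Competition: P = 84; Monopoly: P = 89.75; Cournot: P = 86.3

Perfect competition: P = MC = 84, so 95.5 − 0.5Q = 84 and Q = 23.
A monopolist chooses Q where MR = MC. MR = 95.5 − Q; setting this equal to 84 gives Q = 11.5 and P = 89.75.
Cournot with 4 identical firms: the symmetric best-response condition is 95.5 − 2.5q = 84. Each firm produces q = 4.6, total output Q = 18.4, price P = 86.3.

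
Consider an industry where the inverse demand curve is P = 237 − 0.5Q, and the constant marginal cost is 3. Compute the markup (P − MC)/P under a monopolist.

The monopolist equates marginal revenue to marginal cost: 237 − Q = 3, so Q = 234. From demand, P = 120.
Lerner index = (P − MC)/P = (120 − 3)/120 = 0.975.

Lerner index = 0.975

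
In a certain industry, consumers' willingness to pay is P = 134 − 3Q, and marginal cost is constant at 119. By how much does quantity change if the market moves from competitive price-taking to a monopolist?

Q falls by 2.5

Under competition P = MC = 119, so Q = (134 − 119)/3 = 5.
Monopoly sets MR = MC: 134 − 6Q = 119 ⇒ Q = 2.5, P = 134 − 3·2.5 = 126.5.
Change in quantity: 2.5 − 5 = −2.5.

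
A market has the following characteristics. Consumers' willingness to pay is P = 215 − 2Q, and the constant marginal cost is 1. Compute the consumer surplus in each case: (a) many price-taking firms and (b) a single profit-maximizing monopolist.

Competition: CS = 11449; Monopoly: CS = 2862.25

Competitive firms price at marginal cost: P = 1, giving Q = 107.
CS = ½·(215 − 1)·107 = 11449.
The monopolist equates marginal revenue to marginal cost: 215 − 4Q = 1, so Q = 53.5. From demand, P = 108.
CS = ½·(215 − 108)·53.5 = 2862.25.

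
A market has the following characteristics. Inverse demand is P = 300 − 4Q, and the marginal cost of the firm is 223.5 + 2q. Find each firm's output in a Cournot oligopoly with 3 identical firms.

q_i = 4.25

In a 3-firm Cournot equilibrium, symmetry and the first-order condition give q = (300 − 223.5)/(18) = 4.25. So Q = 12.75 and P = 249.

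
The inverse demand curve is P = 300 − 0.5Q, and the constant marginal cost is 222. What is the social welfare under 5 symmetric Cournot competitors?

With 5 symmetric Cournot firms, each firm's FOC gives 300 − 3q = 222, so q = 26, Q = 5·26 = 130, and P = 235.
CS = ½·(300 − 235)·130 = 4225; PS = (235 − 222)·130 = 1690; TS = 5915.

TS = 5915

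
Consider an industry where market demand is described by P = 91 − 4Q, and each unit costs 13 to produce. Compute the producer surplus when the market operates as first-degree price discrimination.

Under first-degree price discrimination the firm charges each unit its demand price and produces up to where P = MC, i.e. Q = 19.5. Consumer surplus is zero; producer surplus equals total surplus.
PS = ½·(91 − 13)·19.5 = 760.5.

PS = 760.5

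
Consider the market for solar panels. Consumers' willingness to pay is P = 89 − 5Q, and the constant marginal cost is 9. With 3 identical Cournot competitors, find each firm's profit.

π_i = 80

In a 3-firm Cournot equilibrium, symmetry and the first-order condition give q = (89 − 9)/(20) = 4. So Q = 12 and P = 29.
Each firm's profit = (29 − 9)·4 = 80.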